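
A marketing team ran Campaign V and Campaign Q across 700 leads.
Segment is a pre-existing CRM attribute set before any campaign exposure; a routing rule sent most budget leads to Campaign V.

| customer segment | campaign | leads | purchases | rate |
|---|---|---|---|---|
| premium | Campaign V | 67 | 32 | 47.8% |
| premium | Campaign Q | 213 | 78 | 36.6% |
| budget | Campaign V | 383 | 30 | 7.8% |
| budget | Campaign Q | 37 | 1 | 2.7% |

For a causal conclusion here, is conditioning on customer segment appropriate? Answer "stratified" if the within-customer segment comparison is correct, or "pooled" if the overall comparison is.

The imbalance in customer segment arose from how leads were allocated, not from anything the campaign did; and customer segment independently affects the outcome. The pooled gap is confounded — condition on customer segment.
Within each level — premium: 47.8% vs 36.6%; budget: 7.8% vs 2.7% — Campaign V is higher every time.

stratified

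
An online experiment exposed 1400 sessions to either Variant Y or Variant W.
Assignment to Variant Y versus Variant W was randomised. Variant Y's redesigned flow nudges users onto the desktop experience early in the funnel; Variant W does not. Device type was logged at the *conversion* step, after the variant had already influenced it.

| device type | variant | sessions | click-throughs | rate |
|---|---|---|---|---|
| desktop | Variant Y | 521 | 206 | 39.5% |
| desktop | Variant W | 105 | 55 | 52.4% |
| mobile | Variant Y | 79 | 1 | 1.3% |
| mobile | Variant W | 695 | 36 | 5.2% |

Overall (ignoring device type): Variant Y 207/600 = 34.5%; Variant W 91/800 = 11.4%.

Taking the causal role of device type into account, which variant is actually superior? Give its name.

Variant Y

Variant W is higher inside every device type stratum but Variant Y is higher in aggregate. Whether to stratify depends on how device type relates to the variant.
Stratifying would compare variants among sessions the variants themselves sorted into device type groups — a form of selection on an intermediate. The unconditioned pooled rates give the total causal effect.
Pooled: Variant Y 34.5% vs Variant W 11.4%; Variant Y is higher overall.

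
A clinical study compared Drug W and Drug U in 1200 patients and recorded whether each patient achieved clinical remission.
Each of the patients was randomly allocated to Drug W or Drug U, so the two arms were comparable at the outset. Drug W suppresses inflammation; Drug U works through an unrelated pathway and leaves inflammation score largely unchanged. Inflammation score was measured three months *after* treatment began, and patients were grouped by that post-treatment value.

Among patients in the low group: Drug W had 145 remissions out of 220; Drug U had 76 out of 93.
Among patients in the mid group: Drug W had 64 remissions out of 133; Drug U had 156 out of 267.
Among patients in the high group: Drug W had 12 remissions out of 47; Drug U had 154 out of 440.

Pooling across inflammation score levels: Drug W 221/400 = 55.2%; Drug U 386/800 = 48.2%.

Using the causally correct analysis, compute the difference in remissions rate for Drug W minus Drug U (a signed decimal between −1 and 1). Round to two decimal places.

+0.07

Inflammation score is recorded after the drug and is itself shifted by it — it sits on the causal path from drug to outcome. Conditioning on a mediator would strip out part of the effect we want; the pooled comparison gives the total causal effect.
The causal difference is the pooled difference: 0.552 − 0.482 = +0.070.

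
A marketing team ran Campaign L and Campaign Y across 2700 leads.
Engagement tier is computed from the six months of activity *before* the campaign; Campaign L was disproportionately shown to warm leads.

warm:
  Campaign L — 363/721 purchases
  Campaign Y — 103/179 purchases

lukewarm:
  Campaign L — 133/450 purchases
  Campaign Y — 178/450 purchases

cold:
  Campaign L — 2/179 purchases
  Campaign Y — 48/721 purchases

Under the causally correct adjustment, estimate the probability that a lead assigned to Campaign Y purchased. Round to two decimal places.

0.35

The imbalance in engagement tier arose from how leads were allocated, not from anything the campaign did; and engagement tier independently affects the outcome. The pooled gap is confounded — condition on engagement tier.
Standardising Campaign Y to the population engagement tier mix: 0.333·103/179 + 0.333·178/450 + 0.333·48/721 = 0.346.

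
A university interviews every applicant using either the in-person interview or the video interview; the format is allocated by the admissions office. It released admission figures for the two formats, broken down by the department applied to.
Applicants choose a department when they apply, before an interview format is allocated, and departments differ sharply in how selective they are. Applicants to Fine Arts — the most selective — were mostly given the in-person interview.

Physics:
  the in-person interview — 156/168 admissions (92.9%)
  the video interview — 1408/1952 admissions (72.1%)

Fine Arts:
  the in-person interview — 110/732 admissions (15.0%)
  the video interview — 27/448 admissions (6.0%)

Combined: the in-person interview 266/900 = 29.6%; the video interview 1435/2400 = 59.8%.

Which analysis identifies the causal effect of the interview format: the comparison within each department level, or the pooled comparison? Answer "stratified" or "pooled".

stratified

Department differs across interview formats for reasons unrelated to any effect of the interview format itself, and it separately predicts the outcome — a classic confounder. We must compare within department levels.
Within each level — Physics: 92.9% vs 72.1%; Fine Arts: 15.0% vs 6.0% — the in-person interview is higher every time.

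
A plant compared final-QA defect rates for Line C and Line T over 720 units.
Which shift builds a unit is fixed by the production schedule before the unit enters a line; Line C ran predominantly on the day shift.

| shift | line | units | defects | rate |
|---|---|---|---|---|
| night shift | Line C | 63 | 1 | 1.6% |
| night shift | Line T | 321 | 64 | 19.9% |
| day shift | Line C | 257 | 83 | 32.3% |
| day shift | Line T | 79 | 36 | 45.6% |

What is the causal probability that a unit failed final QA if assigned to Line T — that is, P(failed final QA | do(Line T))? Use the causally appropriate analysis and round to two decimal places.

Within every shift level Line C has the lower rate, yet pooled Line T does — Simpson's reversal.
Shift differs across lines for reasons unrelated to any effect of the line itself, and it separately predicts the outcome — a classic confounder. We must compare within shift levels.
Standardising Line T to the population shift mix: 0.533·64/321 + 0.467·36/79 = 0.319.

0.32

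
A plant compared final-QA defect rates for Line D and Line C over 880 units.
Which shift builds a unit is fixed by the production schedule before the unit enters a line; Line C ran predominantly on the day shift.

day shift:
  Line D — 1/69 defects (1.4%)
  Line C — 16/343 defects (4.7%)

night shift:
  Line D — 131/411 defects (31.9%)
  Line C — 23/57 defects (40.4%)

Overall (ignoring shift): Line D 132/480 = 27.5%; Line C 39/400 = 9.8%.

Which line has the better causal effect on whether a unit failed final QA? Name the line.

The shift-specific comparison favours Line D throughout, but the pooled figures favour Line C. The question is whether to condition on shift.
Shift satisfies the back-door criterion: it is not a descendant of the line, and it blocks the spurious path from line to outcome. Adjusting for it (i.e., using the within-shift rates) gives the causal effect.
Within each level — day shift: 1.4% vs 4.7%; night shift: 31.9% vs 40.4% — Line D is lower every time.

Line D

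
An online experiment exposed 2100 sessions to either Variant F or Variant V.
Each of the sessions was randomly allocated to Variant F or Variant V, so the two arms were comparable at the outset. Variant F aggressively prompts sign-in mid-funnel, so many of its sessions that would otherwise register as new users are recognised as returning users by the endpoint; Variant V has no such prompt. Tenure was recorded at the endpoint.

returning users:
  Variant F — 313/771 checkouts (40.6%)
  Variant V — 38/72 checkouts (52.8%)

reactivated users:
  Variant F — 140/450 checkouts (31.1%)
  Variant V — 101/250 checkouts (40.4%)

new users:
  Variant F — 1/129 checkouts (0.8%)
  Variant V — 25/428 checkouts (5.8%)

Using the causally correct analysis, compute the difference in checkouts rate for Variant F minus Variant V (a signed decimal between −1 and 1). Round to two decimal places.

+0.12

The stratified and pooled comparisons disagree (Variant V wins within each user tenure; Variant F wins overall), so the answer turns on the causal role of user tenure.
User tenure here is a post-treatment variable shaped by the variant; conditioning on it would introduce bias rather than remove it. The overall comparison is the causal one.
The causal difference is the pooled difference: 0.336 − 0.219 = +0.118.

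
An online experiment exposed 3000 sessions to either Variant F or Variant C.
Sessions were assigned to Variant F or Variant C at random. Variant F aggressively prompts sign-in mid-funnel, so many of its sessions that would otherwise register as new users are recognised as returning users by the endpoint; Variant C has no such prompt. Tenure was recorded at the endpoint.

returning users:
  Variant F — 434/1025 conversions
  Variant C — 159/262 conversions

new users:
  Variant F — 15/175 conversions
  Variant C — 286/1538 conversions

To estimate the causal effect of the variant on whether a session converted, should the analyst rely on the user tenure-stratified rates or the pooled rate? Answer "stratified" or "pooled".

pooled

Within every user tenure level Variant C has the higher rate, yet pooled Variant F does — Simpson's reversal.
The distribution of user tenure is itself part of what the variant does — it is an intermediate outcome. Holding it fixed would remove that part of the effect; the total effect is the pooled difference.
Pooled: Variant F 37.4% vs Variant C 24.7%; Variant F is higher overall.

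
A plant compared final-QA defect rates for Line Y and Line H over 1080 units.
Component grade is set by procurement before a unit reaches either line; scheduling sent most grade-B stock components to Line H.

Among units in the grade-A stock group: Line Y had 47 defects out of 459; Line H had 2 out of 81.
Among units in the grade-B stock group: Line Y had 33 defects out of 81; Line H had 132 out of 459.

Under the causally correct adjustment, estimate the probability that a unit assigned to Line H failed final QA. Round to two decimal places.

Line H is lower inside every component grade stratum but Line Y is lower in aggregate. Whether to stratify depends on how component grade relates to the line.
Here component grade is a common cause — it drives both which line a case falls under and the outcome. The crude comparison mixes populations; the stratum-specific rates are the causally relevant ones.
Standardising Line H to the population component grade mix: 0.500·2/81 + 0.500·132/459 = 0.156.

0.16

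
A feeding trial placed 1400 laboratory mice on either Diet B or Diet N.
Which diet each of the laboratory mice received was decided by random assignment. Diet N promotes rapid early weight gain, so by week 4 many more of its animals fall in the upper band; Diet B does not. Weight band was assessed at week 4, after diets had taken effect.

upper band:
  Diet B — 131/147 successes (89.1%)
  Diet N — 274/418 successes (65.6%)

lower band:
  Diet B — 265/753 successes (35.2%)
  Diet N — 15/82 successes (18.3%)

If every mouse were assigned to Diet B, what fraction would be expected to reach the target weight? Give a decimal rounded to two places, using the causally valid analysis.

The stratified and pooled comparisons disagree (Diet B wins within each week-4 weight band; Diet N wins overall), so the answer turns on the causal role of week-4 weight band.
Week-4 weight band is downstream of the diet. One should not condition on a consequence of treatment, so the overall rates are the right comparison.
So P(outcome | do(Diet B)) is just the pooled rate for Diet B: 396/900 = 0.440.

0.44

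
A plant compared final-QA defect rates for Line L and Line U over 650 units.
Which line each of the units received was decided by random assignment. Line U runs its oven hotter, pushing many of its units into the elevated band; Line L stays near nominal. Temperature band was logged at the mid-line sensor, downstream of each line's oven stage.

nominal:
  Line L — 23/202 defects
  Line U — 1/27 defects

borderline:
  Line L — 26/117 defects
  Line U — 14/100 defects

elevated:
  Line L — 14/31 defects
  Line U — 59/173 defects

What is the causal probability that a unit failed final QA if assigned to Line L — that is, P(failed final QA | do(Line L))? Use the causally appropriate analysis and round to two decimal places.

0.18

Line U is lower inside every in-process temperature band stratum but Line L is lower in aggregate. Whether to stratify depends on how in-process temperature band relates to the line.
In-process temperature band lies on the pathway line → in-process temperature band → outcome, so adjusting for it blocks the indirect effect. For the total causal effect of line, use the unadjusted pooled rates.
So P(outcome | do(Line L)) is just the pooled rate for Line L: 63/350 = 0.180.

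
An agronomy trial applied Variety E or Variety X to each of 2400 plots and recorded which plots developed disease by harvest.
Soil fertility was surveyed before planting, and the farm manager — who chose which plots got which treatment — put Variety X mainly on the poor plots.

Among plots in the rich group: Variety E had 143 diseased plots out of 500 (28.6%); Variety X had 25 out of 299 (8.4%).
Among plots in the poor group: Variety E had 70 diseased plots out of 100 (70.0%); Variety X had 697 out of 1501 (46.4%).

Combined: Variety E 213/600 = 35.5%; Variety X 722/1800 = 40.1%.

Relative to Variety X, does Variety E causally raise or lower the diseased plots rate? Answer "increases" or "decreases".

The imbalance in soil fertility arose from how plots were allocated, not from anything the variety did; and soil fertility independently affects the outcome. The pooled gap is confounded — condition on soil fertility.
Within each level — rich: 28.6% vs 8.4%; poor: 70.0% vs 46.4% — Variety X is lower every time.

increases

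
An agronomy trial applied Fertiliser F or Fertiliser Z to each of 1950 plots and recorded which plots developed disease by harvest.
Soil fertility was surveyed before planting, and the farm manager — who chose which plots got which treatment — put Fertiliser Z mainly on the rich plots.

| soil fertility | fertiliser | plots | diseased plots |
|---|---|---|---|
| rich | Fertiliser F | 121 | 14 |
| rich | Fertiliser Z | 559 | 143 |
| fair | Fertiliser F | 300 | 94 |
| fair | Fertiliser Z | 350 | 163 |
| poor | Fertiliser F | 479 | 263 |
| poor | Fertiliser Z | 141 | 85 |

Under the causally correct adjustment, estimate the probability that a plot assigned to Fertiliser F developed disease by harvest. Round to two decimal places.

0.32

Soil fertility is set before the fertiliser has any effect — it is not caused by the fertiliser — and it independently drives the outcome. That makes it a confounder, so the causal comparison is within soil fertility levels.
Standardising Fertiliser F to the population soil fertility mix: 0.349·14/121 + 0.333·94/300 + 0.318·263/479 = 0.319.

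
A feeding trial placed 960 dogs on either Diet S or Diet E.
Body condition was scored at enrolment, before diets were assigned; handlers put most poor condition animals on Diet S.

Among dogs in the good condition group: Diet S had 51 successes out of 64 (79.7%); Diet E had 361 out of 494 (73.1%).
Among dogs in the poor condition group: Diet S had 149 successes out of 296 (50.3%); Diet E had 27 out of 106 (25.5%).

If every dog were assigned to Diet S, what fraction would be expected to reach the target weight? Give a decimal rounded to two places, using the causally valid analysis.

Nothing the diet does changes starting body condition; the imbalance is an allocation artefact. With starting body condition also predicting the outcome, the pooled figure is confounded, and the within-stratum comparison is the causal one.
Standardising Diet S to the population starting body condition mix: 0.581·51/64 + 0.419·149/296 = 0.674.

0.67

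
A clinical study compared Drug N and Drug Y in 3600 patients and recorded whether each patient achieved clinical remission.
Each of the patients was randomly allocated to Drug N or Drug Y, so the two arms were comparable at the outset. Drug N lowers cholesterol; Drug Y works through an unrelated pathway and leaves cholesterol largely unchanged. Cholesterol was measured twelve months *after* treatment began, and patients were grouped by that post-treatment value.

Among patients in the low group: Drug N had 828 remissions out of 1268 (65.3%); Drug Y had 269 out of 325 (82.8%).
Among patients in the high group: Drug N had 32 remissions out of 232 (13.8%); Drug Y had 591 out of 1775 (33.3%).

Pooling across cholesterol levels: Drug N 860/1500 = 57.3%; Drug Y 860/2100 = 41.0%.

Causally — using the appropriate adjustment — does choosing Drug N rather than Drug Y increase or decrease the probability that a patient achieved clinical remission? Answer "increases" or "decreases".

increases

The stratified and pooled comparisons disagree (Drug Y wins within each cholesterol; Drug N wins overall), so the answer turns on the causal role of cholesterol.
Because the drug influences cholesterol, cholesterol is a post-treatment mediator, not a confounder. Stratifying on it would bias the estimate; the causal effect is the crude pooled difference.
Pooled: Drug N 57.3% vs Drug Y 41.0%; Drug N is higher overall.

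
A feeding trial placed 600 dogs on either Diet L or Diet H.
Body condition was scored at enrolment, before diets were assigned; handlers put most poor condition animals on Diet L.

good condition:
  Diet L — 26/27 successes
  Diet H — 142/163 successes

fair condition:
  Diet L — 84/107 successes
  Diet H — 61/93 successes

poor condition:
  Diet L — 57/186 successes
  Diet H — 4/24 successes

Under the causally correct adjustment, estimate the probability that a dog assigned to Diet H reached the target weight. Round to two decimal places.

0.55

The stratified and pooled comparisons disagree (Diet L wins within each starting body condition; Diet H wins overall), so the answer turns on the causal role of starting body condition.
Since starting body condition is a pre-existing factor (not a product of the diet) and it affects the outcome on its own, it is a confounder. The stratified rates, not the pooled rate, identify the causal effect.
Standardising Diet H to the population starting body condition mix: 0.317·142/163 + 0.333·61/93 + 0.350·4/24 = 0.553.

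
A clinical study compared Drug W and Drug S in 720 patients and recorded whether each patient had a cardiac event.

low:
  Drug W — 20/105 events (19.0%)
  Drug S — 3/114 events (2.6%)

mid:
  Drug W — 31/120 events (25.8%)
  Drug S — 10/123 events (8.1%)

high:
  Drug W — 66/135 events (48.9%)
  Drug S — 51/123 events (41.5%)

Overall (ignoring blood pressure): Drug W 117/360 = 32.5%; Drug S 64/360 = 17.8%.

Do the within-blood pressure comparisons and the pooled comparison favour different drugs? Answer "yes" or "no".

Within each blood pressure level (low 19.0% vs 2.6%; mid 25.8% vs 8.1%; high 48.9% vs 41.5%), Drug S has the lower rate every time. Pooled: 32.5% vs 17.8% — Drug S has the lower rate overall. They agree.

no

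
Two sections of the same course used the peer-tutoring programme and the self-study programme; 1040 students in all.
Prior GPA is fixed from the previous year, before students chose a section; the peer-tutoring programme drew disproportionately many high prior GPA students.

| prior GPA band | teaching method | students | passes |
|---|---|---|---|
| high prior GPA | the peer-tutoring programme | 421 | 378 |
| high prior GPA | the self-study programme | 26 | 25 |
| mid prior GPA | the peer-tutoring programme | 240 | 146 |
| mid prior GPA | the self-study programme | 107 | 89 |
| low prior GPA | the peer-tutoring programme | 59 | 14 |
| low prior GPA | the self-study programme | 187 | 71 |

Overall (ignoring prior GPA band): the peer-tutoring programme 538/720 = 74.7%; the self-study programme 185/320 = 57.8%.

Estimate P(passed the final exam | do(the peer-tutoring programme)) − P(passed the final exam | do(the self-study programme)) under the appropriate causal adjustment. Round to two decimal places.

The stratified and pooled comparisons disagree (the self-study programme wins within each prior GPA band; the peer-tutoring programme wins overall), so the answer turns on the causal role of prior GPA band.
Prior GPA band is set before the teaching method has any effect — it is not caused by the teaching method — and it independently drives the outcome. That makes it a confounder, so the causal comparison is within prior GPA band levels.
Adjusting over the population distribution of prior GPA band: 0.430·(0.898−0.962) + 0.334·(0.608−0.832) + 0.237·(0.237−0.380) = -0.136.

-0.14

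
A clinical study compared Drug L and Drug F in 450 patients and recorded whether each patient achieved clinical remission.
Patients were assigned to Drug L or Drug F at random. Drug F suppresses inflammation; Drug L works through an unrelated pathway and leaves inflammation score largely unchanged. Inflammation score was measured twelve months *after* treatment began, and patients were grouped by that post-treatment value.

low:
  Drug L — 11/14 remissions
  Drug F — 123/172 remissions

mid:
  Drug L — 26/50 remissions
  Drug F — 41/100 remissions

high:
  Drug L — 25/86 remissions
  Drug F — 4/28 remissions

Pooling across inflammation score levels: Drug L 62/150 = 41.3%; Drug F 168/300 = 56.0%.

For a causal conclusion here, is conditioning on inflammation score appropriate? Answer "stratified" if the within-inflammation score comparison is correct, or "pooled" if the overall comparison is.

Within every inflammation score level Drug L has the higher rate, yet pooled Drug F does — Simpson's reversal.
Stratifying would compare drugs among patients the drugs themselves sorted into inflammation score groups — a form of selection on an intermediate. The unconditioned pooled rates give the total causal effect.
Pooled: Drug L 41.3% vs Drug F 56.0%; Drug F is higher overall.

pooled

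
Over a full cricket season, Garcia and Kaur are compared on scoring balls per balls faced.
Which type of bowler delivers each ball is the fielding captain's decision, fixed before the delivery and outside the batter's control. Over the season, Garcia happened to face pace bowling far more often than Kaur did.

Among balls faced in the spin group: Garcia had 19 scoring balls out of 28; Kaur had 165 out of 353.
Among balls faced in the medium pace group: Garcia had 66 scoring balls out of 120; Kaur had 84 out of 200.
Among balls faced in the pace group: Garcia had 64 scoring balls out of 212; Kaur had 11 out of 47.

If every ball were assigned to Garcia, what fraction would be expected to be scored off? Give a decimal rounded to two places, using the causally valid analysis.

Bowling type is set before the player has any effect — it is not caused by the player — and it independently drives the outcome. That makes it a confounder, so the causal comparison is within bowling type levels.
Standardising Garcia to the population bowling type mix: 0.397·19/28 + 0.333·66/120 + 0.270·64/212 = 0.534.

0.53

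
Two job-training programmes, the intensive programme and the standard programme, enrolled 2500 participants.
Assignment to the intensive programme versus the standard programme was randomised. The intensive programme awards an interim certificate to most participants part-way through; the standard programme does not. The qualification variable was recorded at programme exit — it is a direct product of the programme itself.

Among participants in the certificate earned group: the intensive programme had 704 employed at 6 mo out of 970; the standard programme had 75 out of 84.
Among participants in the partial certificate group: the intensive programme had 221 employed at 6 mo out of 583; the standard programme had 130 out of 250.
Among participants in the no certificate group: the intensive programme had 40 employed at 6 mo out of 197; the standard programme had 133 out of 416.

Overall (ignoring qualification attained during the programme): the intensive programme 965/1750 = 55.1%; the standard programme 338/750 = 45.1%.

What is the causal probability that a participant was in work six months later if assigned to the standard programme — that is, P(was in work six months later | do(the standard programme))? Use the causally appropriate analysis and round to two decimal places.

0.45

The stratified and pooled comparisons disagree (the standard programme wins within each qualification attained during the programme; the intensive programme wins overall), so the answer turns on the causal role of qualification attained during the programme.
Because the programme influences qualification attained during the programme, qualification attained during the programme is a post-treatment mediator, not a confounder. Stratifying on it would bias the estimate; the causal effect is the crude pooled difference.
So P(outcome | do(the standard programme)) is just the pooled rate for the standard programme: 338/750 = 0.451.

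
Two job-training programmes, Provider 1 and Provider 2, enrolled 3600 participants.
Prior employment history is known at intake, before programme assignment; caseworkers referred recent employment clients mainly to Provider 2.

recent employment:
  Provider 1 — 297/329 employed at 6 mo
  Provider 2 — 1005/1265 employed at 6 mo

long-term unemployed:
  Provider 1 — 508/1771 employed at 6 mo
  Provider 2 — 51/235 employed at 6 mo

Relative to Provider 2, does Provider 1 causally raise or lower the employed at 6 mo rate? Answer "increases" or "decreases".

Prior employment history is set before the programme has any effect — it is not caused by the programme — and it independently drives the outcome. That makes it a confounder, so the causal comparison is within prior employment history levels.
Within each level — recent employment: 90.3% vs 79.4%; long-term unemployed: 28.7% vs 21.7% — Provider 1 is higher every time.

increases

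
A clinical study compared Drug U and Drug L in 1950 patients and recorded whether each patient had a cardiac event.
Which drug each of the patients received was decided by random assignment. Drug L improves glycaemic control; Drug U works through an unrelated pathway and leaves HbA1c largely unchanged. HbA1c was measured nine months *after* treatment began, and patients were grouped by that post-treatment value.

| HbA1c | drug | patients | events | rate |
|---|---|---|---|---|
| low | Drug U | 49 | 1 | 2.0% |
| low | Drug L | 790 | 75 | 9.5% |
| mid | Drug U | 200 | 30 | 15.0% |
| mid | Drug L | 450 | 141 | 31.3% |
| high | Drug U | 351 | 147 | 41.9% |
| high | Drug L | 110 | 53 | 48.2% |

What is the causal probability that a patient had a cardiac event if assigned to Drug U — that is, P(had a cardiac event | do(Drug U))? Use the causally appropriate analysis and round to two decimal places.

0.30

The stratified and pooled comparisons disagree (Drug U wins within each HbA1c; Drug L wins overall), so the answer turns on the causal role of HbA1c.
Because the drug influences HbA1c, HbA1c is a post-treatment mediator, not a confounder. Stratifying on it would bias the estimate; the causal effect is the crude pooled difference.
So P(outcome | do(Drug U)) is just the pooled rate for Drug U: 178/600 = 0.297.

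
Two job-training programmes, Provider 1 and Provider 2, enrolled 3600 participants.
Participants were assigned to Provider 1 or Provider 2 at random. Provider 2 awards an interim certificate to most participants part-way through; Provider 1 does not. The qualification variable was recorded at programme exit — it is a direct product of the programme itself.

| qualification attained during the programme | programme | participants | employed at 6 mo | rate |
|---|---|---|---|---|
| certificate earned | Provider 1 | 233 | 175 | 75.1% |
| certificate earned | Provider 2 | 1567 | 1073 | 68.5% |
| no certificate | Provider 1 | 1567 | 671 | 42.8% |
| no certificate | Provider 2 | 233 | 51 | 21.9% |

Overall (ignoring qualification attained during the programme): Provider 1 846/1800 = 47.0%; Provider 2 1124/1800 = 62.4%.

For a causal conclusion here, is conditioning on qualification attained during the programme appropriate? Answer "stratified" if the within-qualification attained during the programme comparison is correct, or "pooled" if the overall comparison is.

pooled

Within every qualification attained during the programme level Provider 1 has the higher rate, yet pooled Provider 2 does — Simpson's reversal.
The distribution of qualification attained during the programme is itself part of what the programme does — it is an intermediate outcome. Holding it fixed would remove that part of the effect; the total effect is the pooled difference.
Pooled: Provider 1 47.0% vs Provider 2 62.4%; Provider 2 is higher overall.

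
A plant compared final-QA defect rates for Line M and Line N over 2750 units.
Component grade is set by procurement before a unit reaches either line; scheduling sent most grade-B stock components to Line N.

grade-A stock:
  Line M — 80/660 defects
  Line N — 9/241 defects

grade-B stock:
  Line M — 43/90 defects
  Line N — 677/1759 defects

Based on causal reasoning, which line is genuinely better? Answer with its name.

Component grade is set before the line has any effect — it is not caused by the line — and it independently drives the outcome. That makes it a confounder, so the causal comparison is within component grade levels.
Within each level — grade-A stock: 12.1% vs 3.7%; grade-B stock: 47.8% vs 38.5% — Line N is lower every time.

Line N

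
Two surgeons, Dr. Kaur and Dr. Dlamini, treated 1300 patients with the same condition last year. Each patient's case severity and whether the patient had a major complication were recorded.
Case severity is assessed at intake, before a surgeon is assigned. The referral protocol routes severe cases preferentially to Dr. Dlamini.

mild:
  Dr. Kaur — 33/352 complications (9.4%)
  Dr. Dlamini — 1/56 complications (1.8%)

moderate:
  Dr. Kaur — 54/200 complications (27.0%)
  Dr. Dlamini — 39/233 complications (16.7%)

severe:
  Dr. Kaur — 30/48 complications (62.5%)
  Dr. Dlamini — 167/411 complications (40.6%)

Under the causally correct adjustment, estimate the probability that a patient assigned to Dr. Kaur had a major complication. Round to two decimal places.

Since case severity is a pre-existing factor (not a product of the surgeon) and it affects the outcome on its own, it is a confounder. The stratified rates, not the pooled rate, identify the causal effect.
Standardising Dr. Kaur to the population case severity mix: 0.314·33/352 + 0.333·54/200 + 0.353·30/48 = 0.340.

0.34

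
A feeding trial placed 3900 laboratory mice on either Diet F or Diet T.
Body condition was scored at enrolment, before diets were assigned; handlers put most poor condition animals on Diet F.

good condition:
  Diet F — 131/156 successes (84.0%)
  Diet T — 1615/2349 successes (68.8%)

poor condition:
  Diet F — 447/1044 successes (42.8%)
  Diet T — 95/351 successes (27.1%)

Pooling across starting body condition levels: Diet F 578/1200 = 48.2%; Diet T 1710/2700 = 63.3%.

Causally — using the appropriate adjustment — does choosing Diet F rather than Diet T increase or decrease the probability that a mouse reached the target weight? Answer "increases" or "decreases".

increases

Here starting body condition is a common cause — it drives both which diet a case falls under and the outcome. The crude comparison mixes populations; the stratum-specific rates are the causally relevant ones.
Within each level — good condition: 84.0% vs 68.8%; poor condition: 42.8% vs 27.1% — Diet F is higher every time.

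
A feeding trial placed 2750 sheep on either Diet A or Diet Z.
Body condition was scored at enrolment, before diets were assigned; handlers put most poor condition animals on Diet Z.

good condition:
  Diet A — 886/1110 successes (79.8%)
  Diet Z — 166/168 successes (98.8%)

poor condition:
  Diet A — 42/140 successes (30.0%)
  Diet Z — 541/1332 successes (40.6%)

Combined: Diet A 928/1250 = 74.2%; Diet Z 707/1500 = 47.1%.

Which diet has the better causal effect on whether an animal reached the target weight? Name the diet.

Diet Z

The starting body condition-specific comparison favours Diet Z throughout, but the pooled figures favour Diet A. The question is whether to condition on starting body condition.
Starting body condition satisfies the back-door criterion: it is not a descendant of the diet, and it blocks the spurious path from diet to outcome. Adjusting for it (i.e., using the within-starting body condition rates) gives the causal effect.
Within each level — good condition: 79.8% vs 98.8%; poor condition: 30.0% vs 40.6% — Diet Z is higher every time.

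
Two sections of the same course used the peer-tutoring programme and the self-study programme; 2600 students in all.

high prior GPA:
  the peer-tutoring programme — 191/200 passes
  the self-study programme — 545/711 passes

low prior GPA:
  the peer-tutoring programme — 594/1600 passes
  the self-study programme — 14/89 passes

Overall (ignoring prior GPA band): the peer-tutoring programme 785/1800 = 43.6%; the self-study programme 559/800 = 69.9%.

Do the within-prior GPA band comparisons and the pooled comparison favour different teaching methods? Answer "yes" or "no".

Within each prior GPA band level (high prior GPA 95.5% vs 76.7%; low prior GPA 37.1% vs 15.7%), the peer-tutoring programme has the higher rate every time. Pooled: 43.6% vs 69.9% — the self-study programme has the higher rate overall. The two comparisons disagree.

yes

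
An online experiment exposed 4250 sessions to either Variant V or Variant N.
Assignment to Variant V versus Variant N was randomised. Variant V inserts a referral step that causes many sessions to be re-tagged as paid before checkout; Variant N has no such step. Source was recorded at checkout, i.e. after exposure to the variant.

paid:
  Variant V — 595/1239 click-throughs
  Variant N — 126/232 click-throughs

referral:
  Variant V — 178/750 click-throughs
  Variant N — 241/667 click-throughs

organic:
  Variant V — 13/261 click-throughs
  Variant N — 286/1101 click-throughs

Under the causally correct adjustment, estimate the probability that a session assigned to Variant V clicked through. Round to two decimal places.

0.35

Variant N is higher inside every traffic source stratum but Variant V is higher in aggregate. Whether to stratify depends on how traffic source relates to the variant.
Because the variant influences traffic source, traffic source is a post-treatment mediator, not a confounder. Stratifying on it would bias the estimate; the causal effect is the crude pooled difference.
So P(outcome | do(Variant V)) is just the pooled rate for Variant V: 786/2250 = 0.349.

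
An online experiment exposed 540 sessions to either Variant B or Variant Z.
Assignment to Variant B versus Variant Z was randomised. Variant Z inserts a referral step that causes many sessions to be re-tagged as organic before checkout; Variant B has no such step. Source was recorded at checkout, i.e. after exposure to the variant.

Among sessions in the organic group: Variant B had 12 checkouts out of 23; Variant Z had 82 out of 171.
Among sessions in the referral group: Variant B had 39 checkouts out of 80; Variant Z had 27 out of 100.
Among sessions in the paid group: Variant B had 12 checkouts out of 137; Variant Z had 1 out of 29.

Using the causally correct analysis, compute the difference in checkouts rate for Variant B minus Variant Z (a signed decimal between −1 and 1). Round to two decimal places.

-0.10

Traffic source is downstream of the variant. One should not condition on a consequence of treatment, so the overall rates are the right comparison.
The causal difference is the pooled difference: 0.263 − 0.367 = -0.104.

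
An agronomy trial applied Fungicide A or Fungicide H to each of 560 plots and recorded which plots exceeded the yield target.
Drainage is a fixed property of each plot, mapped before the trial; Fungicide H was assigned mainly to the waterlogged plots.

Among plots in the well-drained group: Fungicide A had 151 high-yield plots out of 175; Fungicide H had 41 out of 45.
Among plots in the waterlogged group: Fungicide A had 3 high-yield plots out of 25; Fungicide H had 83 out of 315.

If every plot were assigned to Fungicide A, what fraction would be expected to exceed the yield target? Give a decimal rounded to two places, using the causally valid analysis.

0.41

The stratified and pooled comparisons disagree (Fungicide H wins within each field drainage; Fungicide A wins overall), so the answer turns on the causal role of field drainage.
Field drainage satisfies the back-door criterion: it is not a descendant of the fungicide, and it blocks the spurious path from fungicide to outcome. Adjusting for it (i.e., using the within-field drainage rates) gives the causal effect.
Standardising Fungicide A to the population field drainage mix: 0.393·151/175 + 0.607·3/25 = 0.412.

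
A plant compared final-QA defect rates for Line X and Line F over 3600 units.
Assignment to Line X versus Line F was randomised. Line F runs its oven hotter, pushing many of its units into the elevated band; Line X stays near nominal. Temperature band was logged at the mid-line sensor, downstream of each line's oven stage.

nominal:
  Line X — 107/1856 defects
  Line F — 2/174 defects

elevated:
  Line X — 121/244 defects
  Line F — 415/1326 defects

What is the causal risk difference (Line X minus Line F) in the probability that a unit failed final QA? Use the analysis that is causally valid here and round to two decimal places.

-0.17

In-process temperature band here is a post-treatment variable shaped by the line; conditioning on it would introduce bias rather than remove it. The overall comparison is the causal one.
The causal difference is the pooled difference: 0.109 − 0.278 = -0.169.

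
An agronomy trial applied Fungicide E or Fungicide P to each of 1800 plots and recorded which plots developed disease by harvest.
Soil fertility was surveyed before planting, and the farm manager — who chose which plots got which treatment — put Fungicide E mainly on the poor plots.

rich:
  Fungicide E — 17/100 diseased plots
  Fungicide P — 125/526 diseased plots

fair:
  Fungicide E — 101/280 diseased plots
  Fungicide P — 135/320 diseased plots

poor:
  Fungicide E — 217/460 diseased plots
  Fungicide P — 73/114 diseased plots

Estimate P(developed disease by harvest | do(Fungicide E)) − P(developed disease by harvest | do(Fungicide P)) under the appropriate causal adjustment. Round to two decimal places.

Nothing the fungicide does changes soil fertility; the imbalance is an allocation artefact. With soil fertility also predicting the outcome, the pooled figure is confounded, and the within-stratum comparison is the causal one.
Adjusting over the population distribution of soil fertility: 0.348·(0.170−0.238) + 0.333·(0.361−0.422) + 0.319·(0.472−0.640) = -0.098.

-0.10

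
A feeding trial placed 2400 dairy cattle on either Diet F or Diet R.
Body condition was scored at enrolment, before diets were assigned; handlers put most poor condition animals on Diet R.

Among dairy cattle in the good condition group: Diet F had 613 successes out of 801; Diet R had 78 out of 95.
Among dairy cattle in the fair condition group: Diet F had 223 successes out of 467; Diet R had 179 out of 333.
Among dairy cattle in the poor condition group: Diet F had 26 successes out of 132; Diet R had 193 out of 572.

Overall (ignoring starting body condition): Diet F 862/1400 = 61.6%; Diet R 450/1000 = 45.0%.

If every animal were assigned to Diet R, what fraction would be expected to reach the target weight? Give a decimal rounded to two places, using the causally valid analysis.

0.58

The starting body condition-specific comparison favours Diet R throughout, but the pooled figures favour Diet F. The question is whether to condition on starting body condition.
Nothing the diet does changes starting body condition; the imbalance is an allocation artefact. With starting body condition also predicting the outcome, the pooled figure is confounded, and the within-stratum comparison is the causal one.
Standardising Diet R to the population starting body condition mix: 0.373·78/95 + 0.333·179/333 + 0.293·193/572 = 0.585.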